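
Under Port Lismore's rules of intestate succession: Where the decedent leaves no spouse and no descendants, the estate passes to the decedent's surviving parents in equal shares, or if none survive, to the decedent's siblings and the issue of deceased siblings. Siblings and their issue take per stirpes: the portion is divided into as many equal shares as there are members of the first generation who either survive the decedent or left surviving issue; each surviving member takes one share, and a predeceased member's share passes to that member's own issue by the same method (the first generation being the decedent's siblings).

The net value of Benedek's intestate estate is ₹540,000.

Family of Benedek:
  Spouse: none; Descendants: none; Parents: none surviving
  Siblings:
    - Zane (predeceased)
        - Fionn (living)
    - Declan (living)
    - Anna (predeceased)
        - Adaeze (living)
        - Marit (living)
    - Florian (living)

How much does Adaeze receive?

Adaeze receives ₹67,500.

The entire ₹540,000 passes to the siblings and their issue.
That amount (₹540,000) is divided into 4 shares of ₹135,000: Declan and Florian each take ₹135,000; Zane's ₹135,000 share passes to Zane's issue; Anna's ₹135,000 share passes to Anna's issue.
Zane's share (₹135,000) passes entirely to Fionn.
Anna's share (₹135,000) is divided into 2 shares of ₹67,500: Adaeze and Marit each take ₹67,500.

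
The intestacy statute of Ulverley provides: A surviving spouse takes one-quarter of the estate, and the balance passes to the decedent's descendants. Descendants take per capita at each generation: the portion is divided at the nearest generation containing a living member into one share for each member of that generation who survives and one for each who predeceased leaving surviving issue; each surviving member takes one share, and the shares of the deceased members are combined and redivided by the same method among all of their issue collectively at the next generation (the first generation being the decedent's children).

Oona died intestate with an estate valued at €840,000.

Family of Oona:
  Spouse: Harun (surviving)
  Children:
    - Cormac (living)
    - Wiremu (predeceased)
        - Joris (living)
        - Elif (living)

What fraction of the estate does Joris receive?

Harun takes one-quarter of €840,000 = €210,000. The remaining €630,000 passes to the descendants.
The descendants' portion (€630,000) is divided at the children's generation into 2 shares of €315,000. Cormac takes €315,000. The remaining share for the deceased Wiremu (€315,000) is carried to the next generation.
That pool (€315,000) is divided at the grandchildren's generation equally among Joris and Elif: €157,500 each.

Joris receives 3/16 of the estate.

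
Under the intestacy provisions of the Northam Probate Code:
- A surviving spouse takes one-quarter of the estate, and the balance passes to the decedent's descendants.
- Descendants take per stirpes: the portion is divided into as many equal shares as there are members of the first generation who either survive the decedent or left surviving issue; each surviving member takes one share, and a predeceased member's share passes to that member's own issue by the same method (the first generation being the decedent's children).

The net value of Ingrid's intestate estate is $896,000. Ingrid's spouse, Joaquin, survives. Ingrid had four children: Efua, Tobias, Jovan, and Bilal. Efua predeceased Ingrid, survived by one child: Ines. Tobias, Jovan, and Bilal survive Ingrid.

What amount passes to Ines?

Joaquin takes one-quarter of $896,000 = $224,000. The remaining $672,000 passes to the descendants.
The descendants' portion ($672,000) is divided into 4 shares of $168,000: Tobias, Jovan, and Bilal each take $168,000; Efua's $168,000 share passes to Efua's issue.
Efua's share ($168,000) passes entirely to Ines.

Ines receives $168,000.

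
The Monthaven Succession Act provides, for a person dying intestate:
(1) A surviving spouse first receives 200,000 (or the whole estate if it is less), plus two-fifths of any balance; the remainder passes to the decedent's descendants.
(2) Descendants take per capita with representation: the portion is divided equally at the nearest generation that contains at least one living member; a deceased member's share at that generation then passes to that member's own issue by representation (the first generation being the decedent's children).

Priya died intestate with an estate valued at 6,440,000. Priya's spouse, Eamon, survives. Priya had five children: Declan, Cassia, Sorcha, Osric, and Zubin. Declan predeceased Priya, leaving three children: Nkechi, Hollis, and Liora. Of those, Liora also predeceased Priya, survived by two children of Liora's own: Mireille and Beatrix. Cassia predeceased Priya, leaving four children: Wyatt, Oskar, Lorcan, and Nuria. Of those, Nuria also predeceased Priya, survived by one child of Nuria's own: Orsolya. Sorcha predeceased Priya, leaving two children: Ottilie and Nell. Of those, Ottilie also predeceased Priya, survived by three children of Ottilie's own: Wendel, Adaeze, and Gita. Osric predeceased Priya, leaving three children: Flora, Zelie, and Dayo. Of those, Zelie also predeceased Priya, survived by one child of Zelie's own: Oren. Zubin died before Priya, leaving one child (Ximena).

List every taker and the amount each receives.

Eamon first takes 200,000, leaving a balance of 6,240,000. Eamon then takes two-fifths of the balance (2,496,000), for a total of 2,696,000. The remaining 3,744,000 passes to the descendants.
No child survives, so the initial division is made at the grandchildren's generation.
The descendants' portion (3,744,000) is divided into 13 shares of 288,000: Nkechi, Hollis, Wyatt, Oskar, Lorcan, Nell, Flora, Dayo, and Ximena each take 288,000; Liora's 288,000 share passes to Liora's issue; Nuria's 288,000 share passes to Nuria's issue; Ottilie's 288,000 share passes to Ottilie's issue; Zelie's 288,000 share passes to Zelie's issue.
Liora's share (288,000) is divided into 2 shares of 144,000: Mireille and Beatrix each take 144,000.
Nuria's share (288,000) passes entirely to Orsolya.
Ottilie's share (288,000) is divided into 3 shares of 96,000: Wendel, Adaeze, and Gita each take 96,000.
Zelie's share (288,000) passes entirely to Oren.

Eamon: 2,696,000; Nkechi: 288,000; Hollis: 288,000; Mireille: 144,000; Beatrix: 144,000; Wyatt: 288,000; Oskar: 288,000; Lorcan: 288,000; Orsolya: 288,000; Wendel: 96,000; Adaeze: 96,000; Gita: 96,000; Nell: 288,000; Flora: 288,000; Oren: 288,000; Dayo: 288,000; Ximena: 288,000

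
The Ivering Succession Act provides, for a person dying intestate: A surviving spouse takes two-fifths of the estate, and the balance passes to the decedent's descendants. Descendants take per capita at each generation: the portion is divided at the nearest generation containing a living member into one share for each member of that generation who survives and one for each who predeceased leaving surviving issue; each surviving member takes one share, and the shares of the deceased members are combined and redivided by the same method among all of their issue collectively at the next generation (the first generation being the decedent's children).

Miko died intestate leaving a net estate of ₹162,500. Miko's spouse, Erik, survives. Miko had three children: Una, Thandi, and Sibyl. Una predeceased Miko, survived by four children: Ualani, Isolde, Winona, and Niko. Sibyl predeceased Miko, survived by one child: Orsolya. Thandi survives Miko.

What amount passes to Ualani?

Erik takes two-fifths of ₹162,500 = ₹65,000. The remaining ₹97,500 passes to the descendants.
The descendants' portion (₹97,500) is divided at the children's generation into 3 shares of ₹32,500. Thandi takes ₹32,500. The 2 shares of the deceased (Una and Sibyl) are combined into a pool of ₹65,000.
That pool (₹65,000) is divided at the grandchildren's generation equally among Ualani, Isolde, Winona, Niko, and Orsolya: ₹13,000 each.

Ualani receives ₹13,000.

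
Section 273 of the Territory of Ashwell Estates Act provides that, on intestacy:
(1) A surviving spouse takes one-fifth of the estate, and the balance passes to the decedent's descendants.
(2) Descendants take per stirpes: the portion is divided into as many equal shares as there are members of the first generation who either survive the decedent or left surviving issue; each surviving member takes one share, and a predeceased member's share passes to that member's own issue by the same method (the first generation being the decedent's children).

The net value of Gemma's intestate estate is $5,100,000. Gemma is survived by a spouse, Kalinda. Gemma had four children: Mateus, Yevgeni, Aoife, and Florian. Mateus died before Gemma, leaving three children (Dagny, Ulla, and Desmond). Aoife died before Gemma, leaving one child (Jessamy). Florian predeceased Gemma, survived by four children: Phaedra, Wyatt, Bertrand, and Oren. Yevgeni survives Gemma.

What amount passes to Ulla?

Kalinda takes one-fifth of $5,100,000 = $1,020,000. The remaining $4,080,000 passes to the descendants.
The descendants' portion ($4,080,000) is divided into 4 shares of $1,020,000: Yevgeni takes $1,020,000; Mateus's $1,020,000 share passes to Mateus's issue; Aoife's $1,020,000 share passes to Aoife's issue; Florian's $1,020,000 share passes to Florian's issue.
Mateus's share ($1,020,000) is divided into 3 shares of $340,000: Dagny, Ulla, and Desmond each take $340,000.
Aoife's share ($1,020,000) passes entirely to Jessamy.
Florian's share ($1,020,000) is divided into 4 shares of $255,000: Phaedra, Wyatt, Bertrand, and Oren each take $255,000.

Ulla receives $340,000.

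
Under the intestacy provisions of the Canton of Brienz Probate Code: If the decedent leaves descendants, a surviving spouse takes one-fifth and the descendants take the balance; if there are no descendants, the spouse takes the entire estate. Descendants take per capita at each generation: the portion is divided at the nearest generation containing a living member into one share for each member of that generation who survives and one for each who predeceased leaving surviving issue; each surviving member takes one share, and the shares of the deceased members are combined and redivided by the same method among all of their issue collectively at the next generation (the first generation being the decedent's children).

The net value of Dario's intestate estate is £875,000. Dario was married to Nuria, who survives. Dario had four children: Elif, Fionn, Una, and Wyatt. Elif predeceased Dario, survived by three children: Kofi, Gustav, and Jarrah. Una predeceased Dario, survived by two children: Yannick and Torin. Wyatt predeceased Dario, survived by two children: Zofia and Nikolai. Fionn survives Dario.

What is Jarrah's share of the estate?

Jarrah receives £75,000.

Nuria takes one-fifth of £875,000 = £175,000. The remaining £700,000 passes to the descendants.
The descendants' portion (£700,000) is divided at the children's generation into 4 shares of £175,000. Fionn takes £175,000. The 3 shares of the deceased (Elif, Una, and Wyatt) are combined into a pool of £525,000.
That pool (£525,000) is divided at the grandchildren's generation equally among Kofi, Gustav, Jarrah, Yannick, Torin, Zofia, and Nikolai: £75,000 each.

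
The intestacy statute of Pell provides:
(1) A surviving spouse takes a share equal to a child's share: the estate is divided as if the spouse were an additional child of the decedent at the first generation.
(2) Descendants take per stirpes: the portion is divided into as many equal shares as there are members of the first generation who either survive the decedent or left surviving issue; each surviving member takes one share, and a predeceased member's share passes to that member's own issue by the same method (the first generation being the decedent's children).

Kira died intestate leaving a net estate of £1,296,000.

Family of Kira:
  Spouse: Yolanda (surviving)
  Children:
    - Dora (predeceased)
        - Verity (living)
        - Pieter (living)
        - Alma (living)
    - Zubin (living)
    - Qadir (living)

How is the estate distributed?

The spouse counts as an additional share at the children's level, so there are 4 primary shares of £324,000. Yolanda takes one such share (£324,000).
The children's combined portion (£972,000) is divided into 3 shares of £324,000: Zubin and Qadir each take £324,000; Dora's £324,000 share passes to Dora's issue.
Dora's share (£324,000) is divided into 3 shares of £108,000: Verity, Pieter, and Alma each take £108,000.

Yolanda: £324,000; Verity: £108,000; Pieter: £108,000; Alma: £108,000; Zubin: £324,000; Qadir: £324,000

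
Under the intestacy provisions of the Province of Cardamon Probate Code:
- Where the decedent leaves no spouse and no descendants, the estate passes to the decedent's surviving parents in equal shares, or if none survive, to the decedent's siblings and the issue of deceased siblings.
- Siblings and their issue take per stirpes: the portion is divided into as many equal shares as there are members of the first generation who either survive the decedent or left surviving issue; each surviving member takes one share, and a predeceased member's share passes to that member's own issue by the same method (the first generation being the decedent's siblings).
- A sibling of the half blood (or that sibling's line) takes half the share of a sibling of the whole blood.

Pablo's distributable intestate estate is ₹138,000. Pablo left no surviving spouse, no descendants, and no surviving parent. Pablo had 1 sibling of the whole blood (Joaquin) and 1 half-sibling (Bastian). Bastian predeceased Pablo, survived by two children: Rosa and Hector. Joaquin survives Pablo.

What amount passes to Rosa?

The entire ₹138,000 passes to the siblings and their issue.
Counting each half-blood sibling's line as half a unit, there are 3/2 units in ₹138,000, so one unit is ₹92,000. Whole-blood lines (Joaquin) take ₹92,000 each; half-blood lines (Bastian) take ₹46,000 each.
Bastian's share (₹46,000) is divided into 2 shares of ₹23,000: Rosa and Hector each take ₹23,000.

Rosa receives ₹23,000.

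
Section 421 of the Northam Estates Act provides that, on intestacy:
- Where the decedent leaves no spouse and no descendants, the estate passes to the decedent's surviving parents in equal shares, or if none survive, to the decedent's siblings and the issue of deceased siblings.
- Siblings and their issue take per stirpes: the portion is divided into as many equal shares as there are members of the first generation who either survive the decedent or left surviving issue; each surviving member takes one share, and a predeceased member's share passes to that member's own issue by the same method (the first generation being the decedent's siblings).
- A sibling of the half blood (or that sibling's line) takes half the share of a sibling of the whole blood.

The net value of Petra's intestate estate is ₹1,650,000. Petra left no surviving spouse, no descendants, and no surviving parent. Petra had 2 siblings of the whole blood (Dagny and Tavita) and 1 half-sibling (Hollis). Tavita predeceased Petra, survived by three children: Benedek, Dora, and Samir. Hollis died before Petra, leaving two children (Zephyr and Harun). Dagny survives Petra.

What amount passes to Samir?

The entire ₹1,650,000 passes to the siblings and their issue.
Counting each half-blood sibling's line as half a unit, there are 5/2 units in ₹1,650,000, so one unit is ₹660,000. Whole-blood lines (Dagny and Tavita) take ₹660,000 each; half-blood lines (Hollis) take ₹330,000 each.
Tavita's share (₹660,000) is divided into 3 shares of ₹220,000: Benedek, Dora, and Samir each take ₹220,000.
Hollis's share (₹330,000) is divided into 2 shares of ₹165,000: Zephyr and Harun each take ₹165,000.

Samir receives ₹220,000.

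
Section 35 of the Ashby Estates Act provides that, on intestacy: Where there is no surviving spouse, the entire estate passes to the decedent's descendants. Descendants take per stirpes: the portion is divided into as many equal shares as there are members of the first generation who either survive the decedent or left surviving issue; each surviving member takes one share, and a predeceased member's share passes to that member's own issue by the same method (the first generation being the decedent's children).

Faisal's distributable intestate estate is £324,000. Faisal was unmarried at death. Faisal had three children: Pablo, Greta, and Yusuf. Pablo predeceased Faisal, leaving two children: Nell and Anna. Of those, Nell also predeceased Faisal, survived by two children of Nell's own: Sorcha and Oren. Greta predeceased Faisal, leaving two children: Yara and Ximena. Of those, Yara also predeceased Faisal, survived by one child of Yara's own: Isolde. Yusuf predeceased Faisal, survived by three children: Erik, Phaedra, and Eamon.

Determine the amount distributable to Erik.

Erik receives £36,000.

The entire £324,000 passes to the descendants.
That amount (£324,000) is divided into 3 shares of £108,000: Pablo's £108,000 share passes to Pablo's issue; Greta's £108,000 share passes to Greta's issue; Yusuf's £108,000 share passes to Yusuf's issue.
Pablo's share (£108,000) is divided into 2 shares of £54,000: Anna takes £54,000; Nell's £54,000 share passes to Nell's issue.
Nell's share (£54,000) is divided into 2 shares of £27,000: Sorcha and Oren each take £27,000.
Greta's share (£108,000) is divided into 2 shares of £54,000: Ximena takes £54,000; Yara's £54,000 share passes to Yara's issue.
Yara's share (£54,000) passes entirely to Isolde.
Yusuf's share (£108,000) is divided into 3 shares of £36,000: Erik, Phaedra, and Eamon each take £36,000.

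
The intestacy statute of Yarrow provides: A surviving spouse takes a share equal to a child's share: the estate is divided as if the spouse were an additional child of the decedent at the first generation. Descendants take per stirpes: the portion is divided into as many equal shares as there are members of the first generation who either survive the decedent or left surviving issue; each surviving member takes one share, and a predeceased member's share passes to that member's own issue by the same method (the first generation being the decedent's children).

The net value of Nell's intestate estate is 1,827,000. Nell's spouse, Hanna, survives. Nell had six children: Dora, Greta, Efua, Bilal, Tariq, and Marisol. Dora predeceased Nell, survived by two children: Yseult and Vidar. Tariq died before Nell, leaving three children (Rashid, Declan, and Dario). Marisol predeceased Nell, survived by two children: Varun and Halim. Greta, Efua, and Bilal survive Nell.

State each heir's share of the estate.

The spouse counts as an additional share at the children's level, so there are 7 primary shares of 261,000. Hanna takes one such share (261,000).
The children's combined portion (1,566,000) is divided into 6 shares of 261,000: Greta, Efua, and Bilal each take 261,000; Dora's 261,000 share passes to Dora's issue; Tariq's 261,000 share passes to Tariq's issue; Marisol's 261,000 share passes to Marisol's issue.
Dora's share (261,000) is divided into 2 shares of 130,500: Yseult and Vidar each take 130,500.
Tariq's share (261,000) is divided into 3 shares of 87,000: Rashid, Declan, and Dario each take 87,000.
Marisol's share (261,000) is divided into 2 shares of 130,500: Varun and Halim each take 130,500.

Hanna: 261,000; Yseult: 130,500; Vidar: 130,500; Greta: 261,000; Efua: 261,000; Bilal: 261,000; Rashid: 87,000; Declan: 87,000; Dario: 87,000; Varun: 130,500; Halim: 130,500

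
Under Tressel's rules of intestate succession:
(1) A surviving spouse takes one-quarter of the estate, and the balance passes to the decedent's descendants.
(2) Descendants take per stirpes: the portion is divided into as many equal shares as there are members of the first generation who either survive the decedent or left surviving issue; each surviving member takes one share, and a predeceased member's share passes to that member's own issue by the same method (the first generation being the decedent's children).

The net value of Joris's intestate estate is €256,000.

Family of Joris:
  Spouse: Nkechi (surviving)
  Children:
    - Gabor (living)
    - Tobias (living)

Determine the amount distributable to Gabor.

Nkechi takes one-quarter of €256,000 = €64,000. The remaining €192,000 passes to the descendants.
The descendants' portion (€192,000) is divided into 2 shares of €96,000: Gabor and Tobias each take €96,000.

Gabor receives €96,000.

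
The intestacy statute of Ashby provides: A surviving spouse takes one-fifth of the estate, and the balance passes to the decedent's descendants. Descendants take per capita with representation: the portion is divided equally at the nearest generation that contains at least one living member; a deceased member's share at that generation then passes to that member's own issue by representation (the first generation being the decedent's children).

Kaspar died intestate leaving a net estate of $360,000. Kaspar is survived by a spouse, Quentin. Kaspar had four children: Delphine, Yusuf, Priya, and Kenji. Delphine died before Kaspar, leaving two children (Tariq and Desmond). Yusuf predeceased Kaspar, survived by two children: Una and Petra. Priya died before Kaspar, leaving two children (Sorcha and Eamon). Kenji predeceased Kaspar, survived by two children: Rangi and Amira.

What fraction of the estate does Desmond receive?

Quentin takes one-fifth of $360,000 = $72,000. The remaining $288,000 passes to the descendants.
No child survives, so the initial division is made at the grandchildren's generation.
The descendants' portion ($288,000) is divided into 8 shares of $36,000: Tariq, Desmond, Una, Petra, Sorcha, Eamon, Rangi, and Amira each take $36,000.

Desmond receives 1/10 of the estate.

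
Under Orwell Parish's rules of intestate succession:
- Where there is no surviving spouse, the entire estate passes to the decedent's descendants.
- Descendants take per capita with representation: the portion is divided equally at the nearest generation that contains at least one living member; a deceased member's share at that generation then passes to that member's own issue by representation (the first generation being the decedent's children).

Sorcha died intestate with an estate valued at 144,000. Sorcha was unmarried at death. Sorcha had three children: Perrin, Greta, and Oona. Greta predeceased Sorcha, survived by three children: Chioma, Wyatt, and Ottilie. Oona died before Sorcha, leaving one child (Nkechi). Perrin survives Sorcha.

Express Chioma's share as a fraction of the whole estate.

The entire 144,000 passes to the descendants.
That amount (144,000) is divided into 3 shares of 48,000: Perrin takes 48,000; Greta's 48,000 share passes to Greta's issue; Oona's 48,000 share passes to Oona's issue.
Greta's share (48,000) is divided into 3 shares of 16,000: Chioma, Wyatt, and Ottilie each take 16,000.
Oona's share (48,000) passes entirely to Nkechi.

Chioma receives 1/9 of the estate.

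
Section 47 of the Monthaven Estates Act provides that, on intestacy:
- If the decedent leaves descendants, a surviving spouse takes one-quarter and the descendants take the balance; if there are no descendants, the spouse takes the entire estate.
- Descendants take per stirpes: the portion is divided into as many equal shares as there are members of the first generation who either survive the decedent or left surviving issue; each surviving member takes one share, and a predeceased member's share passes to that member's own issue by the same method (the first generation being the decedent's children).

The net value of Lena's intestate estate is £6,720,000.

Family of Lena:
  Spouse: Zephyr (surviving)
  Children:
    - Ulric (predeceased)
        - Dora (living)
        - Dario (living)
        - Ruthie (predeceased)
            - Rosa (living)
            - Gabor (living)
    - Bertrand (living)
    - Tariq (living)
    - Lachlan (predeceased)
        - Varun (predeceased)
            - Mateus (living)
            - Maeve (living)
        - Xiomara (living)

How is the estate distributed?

Zephyr: £1,680,000; Dora: £420,000; Dario: £420,000; Rosa: £210,000; Gabor: £210,000; Bertrand: £1,260,000; Tariq: £1,260,000; Mateus: £315,000; Maeve: £315,000; Xiomara: £630,000

Zephyr takes one-quarter of £6,720,000 = £1,680,000. The remaining £5,040,000 passes to the descendants.
The descendants' portion (£5,040,000) is divided into 4 shares of £1,260,000: Bertrand and Tariq each take £1,260,000; Ulric's £1,260,000 share passes to Ulric's issue; Lachlan's £1,260,000 share passes to Lachlan's issue.
Ulric's share (£1,260,000) is divided into 3 shares of £420,000: Dora and Dario each take £420,000; Ruthie's £420,000 share passes to Ruthie's issue.
Ruthie's share (£420,000) is divided into 2 shares of £210,000: Rosa and Gabor each take £210,000.
Lachlan's share (£1,260,000) is divided into 2 shares of £630,000: Xiomara takes £630,000; Varun's £630,000 share passes to Varun's issue.
Varun's share (£630,000) is divided into 2 shares of £315,000: Mateus and Maeve each take £315,000.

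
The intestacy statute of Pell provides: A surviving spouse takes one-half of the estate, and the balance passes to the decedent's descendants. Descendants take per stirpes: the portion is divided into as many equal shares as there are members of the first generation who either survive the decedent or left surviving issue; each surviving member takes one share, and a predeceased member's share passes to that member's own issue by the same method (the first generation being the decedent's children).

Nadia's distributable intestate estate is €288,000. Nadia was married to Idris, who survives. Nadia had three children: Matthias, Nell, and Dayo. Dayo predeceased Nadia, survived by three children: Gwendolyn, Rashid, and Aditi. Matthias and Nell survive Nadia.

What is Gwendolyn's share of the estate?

Gwendolyn receives €16,000.

Idris takes one-half of €288,000 = €144,000. The remaining €144,000 passes to the descendants.
The descendants' portion (€144,000) is divided into 3 shares of €48,000: Matthias and Nell each take €48,000; Dayo's €48,000 share passes to Dayo's issue.
Dayo's share (€48,000) is divided into 3 shares of €16,000: Gwendolyn, Rashid, and Aditi each take €16,000.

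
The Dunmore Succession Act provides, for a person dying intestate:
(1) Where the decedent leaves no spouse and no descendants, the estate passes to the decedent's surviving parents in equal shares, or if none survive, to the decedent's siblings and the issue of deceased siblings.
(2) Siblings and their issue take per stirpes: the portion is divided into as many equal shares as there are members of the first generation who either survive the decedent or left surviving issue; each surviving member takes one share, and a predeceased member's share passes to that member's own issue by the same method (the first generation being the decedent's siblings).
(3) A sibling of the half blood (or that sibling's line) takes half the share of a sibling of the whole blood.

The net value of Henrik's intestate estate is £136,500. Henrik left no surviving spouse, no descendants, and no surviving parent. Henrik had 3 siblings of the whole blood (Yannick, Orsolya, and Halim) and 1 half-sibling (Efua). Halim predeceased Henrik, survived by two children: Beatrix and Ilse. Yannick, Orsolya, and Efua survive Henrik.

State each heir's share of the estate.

Yannick: £39,000; Orsolya: £39,000; Beatrix: £19,500; Ilse: £19,500; Efua: £19,500

The entire £136,500 passes to the siblings and their issue.
Counting each half-blood sibling's line as half a unit, there are 7/2 units in £136,500, so one unit is £39,000. Whole-blood lines (Yannick, Orsolya, and Halim) take £39,000 each; half-blood lines (Efua) take £19,500 each.
Halim's share (£39,000) is divided into 2 shares of £19,500: Beatrix and Ilse each take £19,500.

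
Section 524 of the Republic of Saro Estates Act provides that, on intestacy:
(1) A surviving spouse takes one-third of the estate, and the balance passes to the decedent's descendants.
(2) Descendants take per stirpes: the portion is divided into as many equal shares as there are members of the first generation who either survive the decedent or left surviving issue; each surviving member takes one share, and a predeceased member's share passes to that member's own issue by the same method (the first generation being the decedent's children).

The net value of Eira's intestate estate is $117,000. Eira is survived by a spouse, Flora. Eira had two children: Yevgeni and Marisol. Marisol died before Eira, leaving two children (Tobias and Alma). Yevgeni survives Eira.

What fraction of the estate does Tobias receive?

Tobias receives 1/6 of the estate.

Flora takes one-third of $117,000 = $39,000. The remaining $78,000 passes to the descendants.
The descendants' portion ($78,000) is divided into 2 shares of $39,000: Yevgeni takes $39,000; Marisol's $39,000 share passes to Marisol's issue.
Marisol's share ($39,000) is divided into 2 shares of $19,500: Tobias and Alma each take $19,500.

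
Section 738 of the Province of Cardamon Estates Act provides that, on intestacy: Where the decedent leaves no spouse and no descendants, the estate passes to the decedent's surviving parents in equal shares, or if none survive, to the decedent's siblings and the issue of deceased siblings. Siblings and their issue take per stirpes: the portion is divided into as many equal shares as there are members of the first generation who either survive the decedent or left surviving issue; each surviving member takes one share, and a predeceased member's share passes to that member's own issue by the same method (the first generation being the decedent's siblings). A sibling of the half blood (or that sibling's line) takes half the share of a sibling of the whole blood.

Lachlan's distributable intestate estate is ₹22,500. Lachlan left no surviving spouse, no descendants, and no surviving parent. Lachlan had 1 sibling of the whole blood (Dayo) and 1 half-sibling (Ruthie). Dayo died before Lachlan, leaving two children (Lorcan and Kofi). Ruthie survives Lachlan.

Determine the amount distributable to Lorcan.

Lorcan receives ₹7,500.

The entire ₹22,500 passes to the siblings and their issue.
Counting each half-blood sibling's line as half a unit, there are 3/2 units in ₹22,500, so one unit is ₹15,000. Whole-blood lines (Dayo) take ₹15,000 each; half-blood lines (Ruthie) take ₹7,500 each.
Dayo's share (₹15,000) is divided into 2 shares of ₹7,500: Lorcan and Kofi each take ₹7,500.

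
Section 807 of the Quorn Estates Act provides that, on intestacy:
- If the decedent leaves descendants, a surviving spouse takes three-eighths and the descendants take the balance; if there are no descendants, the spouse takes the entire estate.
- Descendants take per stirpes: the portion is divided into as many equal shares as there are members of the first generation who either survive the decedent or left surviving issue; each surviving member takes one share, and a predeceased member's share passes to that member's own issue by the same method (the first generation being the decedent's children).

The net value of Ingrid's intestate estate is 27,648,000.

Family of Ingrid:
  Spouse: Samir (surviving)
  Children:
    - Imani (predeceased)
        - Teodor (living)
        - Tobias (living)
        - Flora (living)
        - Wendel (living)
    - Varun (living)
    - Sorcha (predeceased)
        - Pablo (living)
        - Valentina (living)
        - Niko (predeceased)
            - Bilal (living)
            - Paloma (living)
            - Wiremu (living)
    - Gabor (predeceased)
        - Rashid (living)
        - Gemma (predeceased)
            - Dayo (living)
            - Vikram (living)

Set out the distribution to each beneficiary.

Samir takes three-eighths of 27,648,000 = 10,368,000. The remaining 17,280,000 passes to the descendants.
The descendants' portion (17,280,000) is divided into 4 shares of 4,320,000: Varun takes 4,320,000; Imani's 4,320,000 share passes to Imani's issue; Sorcha's 4,320,000 share passes to Sorcha's issue; Gabor's 4,320,000 share passes to Gabor's issue.
Imani's share (4,320,000) is divided into 4 shares of 1,080,000: Teodor, Tobias, Flora, and Wendel each take 1,080,000.
Sorcha's share (4,320,000) is divided into 3 shares of 1,440,000: Pablo and Valentina each take 1,440,000; Niko's 1,440,000 share passes to Niko's issue.
Niko's share (1,440,000) is divided into 3 shares of 480,000: Bilal, Paloma, and Wiremu each take 480,000.
Gabor's share (4,320,000) is divided into 2 shares of 2,160,000: Rashid takes 2,160,000; Gemma's 2,160,000 share passes to Gemma's issue.
Gemma's share (2,160,000) is divided into 2 shares of 1,080,000: Dayo and Vikram each take 1,080,000.

Samir: 10,368,000; Teodor: 1,080,000; Tobias: 1,080,000; Flora: 1,080,000; Wendel: 1,080,000; Varun: 4,320,000; Pablo: 1,440,000; Valentina: 1,440,000; Bilal: 480,000; Paloma: 480,000; Wiremu: 480,000; Rashid: 2,160,000; Dayo: 1,080,000; Vikram: 1,080,000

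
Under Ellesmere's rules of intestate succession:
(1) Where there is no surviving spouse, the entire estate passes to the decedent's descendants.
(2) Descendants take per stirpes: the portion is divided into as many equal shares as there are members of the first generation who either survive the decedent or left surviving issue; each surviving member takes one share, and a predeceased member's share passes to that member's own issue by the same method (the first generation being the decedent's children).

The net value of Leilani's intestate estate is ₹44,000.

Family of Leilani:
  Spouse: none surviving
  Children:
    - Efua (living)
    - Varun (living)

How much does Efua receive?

The entire ₹44,000 passes to the descendants.
That amount (₹44,000) is divided into 2 shares of ₹22,000: Efua and Varun each take ₹22,000.

Efua receives ₹22,000.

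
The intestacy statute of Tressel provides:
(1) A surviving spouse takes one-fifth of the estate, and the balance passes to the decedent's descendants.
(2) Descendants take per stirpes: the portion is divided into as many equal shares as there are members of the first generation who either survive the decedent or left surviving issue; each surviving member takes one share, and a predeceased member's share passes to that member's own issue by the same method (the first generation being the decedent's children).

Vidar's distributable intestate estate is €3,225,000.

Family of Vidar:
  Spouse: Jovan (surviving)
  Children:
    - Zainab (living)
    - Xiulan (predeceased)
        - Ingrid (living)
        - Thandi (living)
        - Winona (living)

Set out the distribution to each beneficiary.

Jovan: €645,000; Zainab: €1,290,000; Ingrid: €430,000; Thandi: €430,000; Winona: €430,000

Jovan takes one-fifth of €3,225,000 = €645,000. The remaining €2,580,000 passes to the descendants.
The descendants' portion (€2,580,000) is divided into 2 shares of €1,290,000: Zainab takes €1,290,000; Xiulan's €1,290,000 share passes to Xiulan's issue.
Xiulan's share (€1,290,000) is divided into 3 shares of €430,000: Ingrid, Thandi, and Winona each take €430,000.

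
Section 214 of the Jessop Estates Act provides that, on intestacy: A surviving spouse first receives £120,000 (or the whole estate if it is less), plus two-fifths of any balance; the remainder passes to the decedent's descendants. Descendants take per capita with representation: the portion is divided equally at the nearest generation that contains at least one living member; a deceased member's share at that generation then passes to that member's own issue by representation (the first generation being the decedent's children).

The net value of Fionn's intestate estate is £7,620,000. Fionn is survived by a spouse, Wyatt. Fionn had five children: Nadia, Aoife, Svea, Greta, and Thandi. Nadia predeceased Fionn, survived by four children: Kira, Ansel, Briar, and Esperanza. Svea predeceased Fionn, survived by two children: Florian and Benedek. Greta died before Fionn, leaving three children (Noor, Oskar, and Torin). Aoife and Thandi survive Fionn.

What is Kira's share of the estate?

Wyatt first takes £120,000, leaving a balance of £7,500,000. Wyatt then takes two-fifths of the balance (£3,000,000), for a total of £3,120,000. The remaining £4,500,000 passes to the descendants.
The descendants' portion (£4,500,000) is divided into 5 shares of £900,000: Aoife and Thandi each take £900,000; Nadia's £900,000 share passes to Nadia's issue; Svea's £900,000 share passes to Svea's issue; Greta's £900,000 share passes to Greta's issue.
Nadia's share (£900,000) is divided into 4 shares of £225,000: Kira, Ansel, Briar, and Esperanza each take £225,000.
Svea's share (£900,000) is divided into 2 shares of £450,000: Florian and Benedek each take £450,000.
Greta's share (£900,000) is divided into 3 shares of £300,000: Noor, Oskar, and Torin each take £300,000.

Kira receives £225,000.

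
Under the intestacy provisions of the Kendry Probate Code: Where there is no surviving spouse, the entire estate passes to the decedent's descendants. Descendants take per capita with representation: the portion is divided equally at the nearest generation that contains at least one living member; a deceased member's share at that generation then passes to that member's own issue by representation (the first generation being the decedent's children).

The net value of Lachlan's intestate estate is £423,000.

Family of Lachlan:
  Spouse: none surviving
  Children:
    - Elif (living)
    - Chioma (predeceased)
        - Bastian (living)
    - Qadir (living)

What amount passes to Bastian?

The entire £423,000 passes to the descendants.
That amount (£423,000) is divided into 3 shares of £141,000: Elif and Qadir each take £141,000; Chioma's £141,000 share passes to Chioma's issue.
Chioma's share (£141,000) passes entirely to Bastian.

Bastian receives £141,000.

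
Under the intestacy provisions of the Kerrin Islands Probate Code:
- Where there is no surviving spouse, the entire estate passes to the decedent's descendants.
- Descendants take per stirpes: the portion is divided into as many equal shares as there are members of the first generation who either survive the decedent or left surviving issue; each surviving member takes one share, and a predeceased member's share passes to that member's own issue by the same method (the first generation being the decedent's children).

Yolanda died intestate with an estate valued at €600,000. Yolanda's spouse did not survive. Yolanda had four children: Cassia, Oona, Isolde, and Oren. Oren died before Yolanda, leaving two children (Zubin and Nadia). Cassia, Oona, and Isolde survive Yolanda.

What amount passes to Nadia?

Nadia receives €75,000.

The entire €600,000 passes to the descendants.
That amount (€600,000) is divided into 4 shares of €150,000: Cassia, Oona, and Isolde each take €150,000; Oren's €150,000 share passes to Oren's issue.
Oren's share (€150,000) is divided into 2 shares of €75,000: Zubin and Nadia each take €75,000.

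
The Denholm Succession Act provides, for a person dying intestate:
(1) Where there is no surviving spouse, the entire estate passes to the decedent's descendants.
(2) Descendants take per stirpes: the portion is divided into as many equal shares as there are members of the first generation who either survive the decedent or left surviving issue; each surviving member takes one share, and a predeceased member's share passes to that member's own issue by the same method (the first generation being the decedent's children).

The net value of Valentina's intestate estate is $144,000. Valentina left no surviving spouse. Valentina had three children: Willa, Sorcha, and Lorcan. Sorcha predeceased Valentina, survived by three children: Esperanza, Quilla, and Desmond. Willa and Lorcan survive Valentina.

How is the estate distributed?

The entire $144,000 passes to the descendants.
That amount ($144,000) is divided into 3 shares of $48,000: Willa and Lorcan each take $48,000; Sorcha's $48,000 share passes to Sorcha's issue.
Sorcha's share ($48,000) is divided into 3 shares of $16,000: Esperanza, Quilla, and Desmond each take $16,000.

Willa: $48,000; Esperanza: $16,000; Quilla: $16,000; Desmond: $16,000; Lorcan: $48,000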